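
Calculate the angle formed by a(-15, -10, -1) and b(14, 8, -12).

a·b = (-15)·14 + (-10)·8 + (-1)·(-12) = -210 - 80 + 12 = -278
|a| = √((-15)² + (-10)² + (-1)²) = √326 ≈ 18.06
|b| = √(14² + 8² + (-12)²) = √404 ≈ 20.1
cos θ = (a·b)/(|a||b|) = -278/(18.06·20.1) ≈ -0.766
θ = arccos(-0.766) ≈ 140°

140°


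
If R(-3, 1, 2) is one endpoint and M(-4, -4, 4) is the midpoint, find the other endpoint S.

S = 2M - R
  = (2·(-4) - (-3), 2·(-4) - 1, 2·4 - 2)
  = (-8 + 3, -8 - 1, 8 - 2)
  = (-5, -9, 6)

(-5, -9, 6)


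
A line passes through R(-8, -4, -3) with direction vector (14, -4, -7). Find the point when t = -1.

P(t) = R + t·d
  = (-8 + 14·(-1), -4 + (-4)·(-1), -3 + (-7)·(-1))
  = (-8 - 14, -4 + 4, -3 + 7)
  = (-22, 0, 4)

(-22, 0, 4)


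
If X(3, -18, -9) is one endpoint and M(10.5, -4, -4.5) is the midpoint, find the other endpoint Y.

Y = 2M - X
  = (2·10.5 - 3, 2·(-4) - (-18), 2·(-4.5) - (-9))
  = (21 - 3, -8 + 18, -9 + 9)
  = (18, 10, 0)

(18, 10, 0)


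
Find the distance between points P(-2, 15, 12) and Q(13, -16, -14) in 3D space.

d = √[(x₂-x₁)² + (y₂-y₁)² + (z₂-z₁)²]
  = √[15² + (-31)² + (-26)²]
  = √[225 + 961 + 676]
  = √1862
  ≈ 43.15

43.15


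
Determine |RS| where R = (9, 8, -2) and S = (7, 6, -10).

d = √[(x₂-x₁)² + (y₂-y₁)² + (z₂-z₁)²]
  = √[(-2)² + (-2)² + (-8)²]
  = √[4 + 4 + 64]
  = √72
  ≈ 8.485

8.485


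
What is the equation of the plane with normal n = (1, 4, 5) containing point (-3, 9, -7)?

The plane through P with normal n = (a, b, c) satisfies n·(r - P) = 0,
i.e. ax + by + cz = a·x₀ + b·y₀ + c·z₀.
d = 1·(-3) + 4·9 + 5·(-7)
  = -3 + 36 - 35
  = -2
Equation: x + 4y + 5z = -2

x + 4y + 5z = -2


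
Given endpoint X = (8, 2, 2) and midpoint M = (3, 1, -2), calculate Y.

Y = 2M - X
  = (2·3 - 8, 2·1 - 2, 2·(-2) - 2)
  = (6 - 8, 2 - 2, -4 - 2)
  = (-2, 0, -6)

(-2, 0, -6)


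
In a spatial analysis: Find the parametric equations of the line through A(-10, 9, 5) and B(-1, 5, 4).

Direction vector d = B - A = (-1 + 10, 5 - 9, 4 - 5) = (9, -4, -1)
Parametric form r = A + t·d:
x = -10 + 9t, y = 9 - 4t, z = 5 - t

x = -10 + 9t, y = 9 - 4t, z = 5 - t


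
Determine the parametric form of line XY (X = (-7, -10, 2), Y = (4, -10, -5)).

Direction vector d = Y - X = (4 + 7, -10 + 10, -5 - 2) = (11, 0, -7)
Parametric form r = X + t·d:
x = -7 + 11t, y = -10, z = 2 - 7t

x = -7 + 11t, y = -10, z = 2 - 7t


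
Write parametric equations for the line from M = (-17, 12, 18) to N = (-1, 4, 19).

Direction vector d = N - M = (-1 + 17, 4 - 12, 19 - 18) = (16, -8, 1)
Parametric form r = M + t·d:
x = -17 + 16t, y = 12 - 8t, z = 18 + t

x = -17 + 16t, y = 12 - 8t, z = 18 + t


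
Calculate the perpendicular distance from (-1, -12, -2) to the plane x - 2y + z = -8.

distance = |a·x₀ + b·y₀ + c·z₀ - d| / √(a² + b² + c²)
  = |1·(-1) + (-2)·(-12) + 1·(-2) - (-8)| / √(1² + (-2)² + 1²)
  = |-1 + 24 - 2 + 8| / √(1 + 4 + 1)
  = |29| / √6
  = 29 / 2.449
  ≈ 11.84

11.84


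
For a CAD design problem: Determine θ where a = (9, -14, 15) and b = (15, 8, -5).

a·b = 9·15 + (-14)·8 + 15·(-5) = 135 - 112 - 75 = -52
|a| = √(9² + (-14)² + 15²) = √502 ≈ 22.41
|b| = √(15² + 8² + (-5)²) = √314 ≈ 17.72
cos θ = (a·b)/(|a||b|) = -52/(22.41·17.72) ≈ -0.131
θ = arccos(-0.131) ≈ 97.53°

97.53°


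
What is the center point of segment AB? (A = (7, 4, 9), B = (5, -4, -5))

M = ((x₁+x₂)/2, (y₁+y₂)/2, (z₁+z₂)/2)
  = ((7 + 5)/2, (4 - 4)/2, (9 - 5)/2)
  = (12/2, 0/2, 4/2)
  = (6, 0, 2)

(6, 0, 2)


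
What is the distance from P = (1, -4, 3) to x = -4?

distance = |a·x₀ + b·y₀ + c·z₀ - d| / √(a² + b² + c²)
  = |1·1 + 0·(-4) + 0·3 - (-4)| / √(1² + 0² + 0²)
  = |1 + 0 + 0 + 4| / √(1 + 0 + 0)
  = |5| / √1
  = 5 / 1
  ≈ 5

5


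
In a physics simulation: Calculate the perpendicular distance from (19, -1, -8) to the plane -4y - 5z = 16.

distance = |a·x₀ + b·y₀ + c·z₀ - d| / √(a² + b² + c²)
  = |0·19 + (-4)·(-1) + (-5)·(-8) - 16| / √(0² + (-4)² + (-5)²)
  = |0 + 4 + 40 - 16| / √(0 + 16 + 25)
  = |28| / √41
  = 28 / 6.403
  ≈ 4.373

4.373


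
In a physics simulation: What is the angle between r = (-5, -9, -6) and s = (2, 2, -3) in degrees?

r·s = (-5)·2 + (-9)·2 + (-6)·(-3) = -10 - 18 + 18 = -10
|r| = √((-5)² + (-9)² + (-6)²) = √142 ≈ 11.92
|s| = √(2² + 2² + (-3)²) = √17 ≈ 4.123
cos θ = (r·s)/(|r||s|) = -10/(11.92·4.123) ≈ -0.2035
θ = arccos(-0.2035) ≈ 101.7°

101.7°


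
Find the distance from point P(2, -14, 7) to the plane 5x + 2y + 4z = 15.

distance = |a·x₀ + b·y₀ + c·z₀ - d| / √(a² + b² + c²)
  = |5·2 + 2·(-14) + 4·7 - 15| / √(5² + 2² + 4²)
  = |10 - 28 + 28 - 15| / √(25 + 4 + 16)
  = |-5| / √45
  = 5 / 6.708
  ≈ 0.7454

0.7454


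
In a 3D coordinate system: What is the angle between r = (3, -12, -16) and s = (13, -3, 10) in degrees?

r·s = 3·13 + (-12)·(-3) + (-16)·10 = 39 + 36 - 160 = -85
|r| = √(3² + (-12)² + (-16)²) = √409 ≈ 20.22
|s| = √(13² + (-3)² + 10²) = √278 ≈ 16.67
cos θ = (r·s)/(|r||s|) = -85/(20.22·16.67) ≈ -0.2521
θ = arccos(-0.2521) ≈ 104.6°

104.6°


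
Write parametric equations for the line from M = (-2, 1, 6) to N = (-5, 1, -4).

Direction vector d = N - M = (-5 + 2, 1 - 1, -4 - 6) = (-3, 0, -10)
Parametric form r = M + t·d:
x = -2 - 3t, y = 1, z = 6 - 10t

x = -2 - 3t, y = 1, z = 6 - 10t


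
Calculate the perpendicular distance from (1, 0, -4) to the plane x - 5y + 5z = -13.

distance = |a·x₀ + b·y₀ + c·z₀ - d| / √(a² + b² + c²)
  = |1·1 + (-5)·0 + 5·(-4) - (-13)| / √(1² + (-5)² + 5²)
  = |1 + 0 - 20 + 13| / √(1 + 25 + 25)
  = |-6| / √51
  = 6 / 7.141
  ≈ 0.8402

0.8402


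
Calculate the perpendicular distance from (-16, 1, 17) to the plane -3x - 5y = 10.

distance = |a·x₀ + b·y₀ + c·z₀ - d| / √(a² + b² + c²)
  = |(-3)·(-16) + (-5)·1 + 0·17 - 10| / √((-3)² + (-5)² + 0²)
  = |48 - 5 + 0 - 10| / √(9 + 25 + 0)
  = |33| / √34
  = 33 / 5.831
  ≈ 5.659

5.659


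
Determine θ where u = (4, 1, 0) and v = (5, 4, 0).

u·v = 4·5 + 1·4 + 0·0 = 20 + 4 + 0 = 24
|u| = √(4² + 1² + 0²) = √17 ≈ 4.123
|v| = √(5² + 4² + 0²) = √41 ≈ 6.403
cos θ = (u·v)/(|u||v|) = 24/(4.123·6.403) ≈ 0.9091
θ = arccos(0.9091) ≈ 24.62°

24.62°


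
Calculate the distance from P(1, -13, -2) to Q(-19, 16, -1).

d = √[(x₂-x₁)² + (y₂-y₁)² + (z₂-z₁)²]
  = √[(-20)² + 29² + 1²]
  = √[400 + 841 + 1]
  = √1242
  ≈ 35.24

35.24


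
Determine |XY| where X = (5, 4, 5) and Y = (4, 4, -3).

d = √[(x₂-x₁)² + (y₂-y₁)² + (z₂-z₁)²]
  = √[(-1)² + 0² + (-8)²]
  = √[1 + 0 + 64]
  = √65
  ≈ 8.062

8.062


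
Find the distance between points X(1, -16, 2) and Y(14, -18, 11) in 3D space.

d = √[(x₂-x₁)² + (y₂-y₁)² + (z₂-z₁)²]
  = √[13² + (-2)² + 9²]
  = √[169 + 4 + 81]
  = √254
  ≈ 15.94

15.94


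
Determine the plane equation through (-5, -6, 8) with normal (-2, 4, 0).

The plane through P with normal n = (a, b, c) satisfies n·(r - P) = 0,
i.e. ax + by + cz = a·x₀ + b·y₀ + c·z₀.
d = (-2)·(-5) + 4·(-6) + 0·8
  = 10 - 24 + 0
  = -14
Equation: -2x + 4y = -14

-2x + 4y = -14


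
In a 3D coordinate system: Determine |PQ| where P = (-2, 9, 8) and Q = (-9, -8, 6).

d = √[(x₂-x₁)² + (y₂-y₁)² + (z₂-z₁)²]
  = √[(-7)² + (-17)² + (-2)²]
  = √[49 + 289 + 4]
  = √342
  ≈ 18.49

18.49


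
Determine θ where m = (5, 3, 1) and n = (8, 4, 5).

m·n = 5·8 + 3·4 + 1·5 = 40 + 12 + 5 = 57
|m| = √(5² + 3² + 1²) = √35 ≈ 5.916
|n| = √(8² + 4² + 5²) = √105 ≈ 10.25
cos θ = (m·n)/(|m||n|) = 57/(5.916·10.25) ≈ 0.9403
θ = arccos(0.9403) ≈ 19.91°

19.91°


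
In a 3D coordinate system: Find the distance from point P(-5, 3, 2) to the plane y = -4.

distance = |a·x₀ + b·y₀ + c·z₀ - d| / √(a² + b² + c²)
  = |0·(-5) + 1·3 + 0·2 - (-4)| / √(0² + 1² + 0²)
  = |0 + 3 + 0 + 4| / √(0 + 1 + 0)
  = |7| / √1
  = 7 / 1
  ≈ 7

7


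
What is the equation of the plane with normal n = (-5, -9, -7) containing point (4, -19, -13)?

The plane through P with normal n = (a, b, c) satisfies n·(r - P) = 0,
i.e. ax + by + cz = a·x₀ + b·y₀ + c·z₀.
d = (-5)·4 + (-9)·(-19) + (-7)·(-13)
  = -20 + 171 + 91
  = 242
Equation: -5x - 9y - 7z = 242

-5x - 9y - 7z = 242


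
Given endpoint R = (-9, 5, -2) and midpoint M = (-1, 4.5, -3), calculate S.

S = 2M - R
  = (2·(-1) - (-9), 2·4.5 - 5, 2·(-3) - (-2))
  = (-2 + 9, 9 - 5, -6 + 2)
  = (7, 4, -4)

(7, 4, -4)


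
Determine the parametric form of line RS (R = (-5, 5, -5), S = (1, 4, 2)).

Direction vector d = S - R = (1 + 5, 4 - 5, 2 + 5) = (6, -1, 7)
Parametric form r = R + t·d:
x = -5 + 6t, y = 5 - t, z = -5 + 7t

x = -5 + 6t, y = 5 - t, z = -5 + 7t


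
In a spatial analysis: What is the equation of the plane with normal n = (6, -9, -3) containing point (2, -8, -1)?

The plane through P with normal n = (a, b, c) satisfies n·(r - P) = 0,
i.e. ax + by + cz = a·x₀ + b·y₀ + c·z₀.
d = 6·2 + (-9)·(-8) + (-3)·(-1)
  = 12 + 72 + 3
  = 87
Equation: 6x - 9y - 3z = 87

6x - 9y - 3z = 87


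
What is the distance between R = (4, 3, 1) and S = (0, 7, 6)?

d = √[(x₂-x₁)² + (y₂-y₁)² + (z₂-z₁)²]
  = √[(-4)² + 4² + 5²]
  = √[16 + 16 + 25]
  = √57
  ≈ 7.55

7.55


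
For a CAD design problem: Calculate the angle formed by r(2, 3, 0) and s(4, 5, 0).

r·s = 2·4 + 3·5 + 0·0 = 8 + 15 + 0 = 23
|r| = √(2² + 3² + 0²) = √13 ≈ 3.606
|s| = √(4² + 5² + 0²) = √41 ≈ 6.403
cos θ = (r·s)/(|r||s|) = 23/(3.606·6.403) ≈ 0.9962
θ = arccos(0.9962) ≈ 4.97°

4.97°


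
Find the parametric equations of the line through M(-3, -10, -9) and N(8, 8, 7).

Direction vector d = N - M = (8 + 3, 8 + 10, 7 + 9) = (11, 18, 16)
Parametric form r = M + t·d:
x = -3 + 11t, y = -10 + 18t, z = -9 + 16t

x = -3 + 11t, y = -10 + 18t, z = -9 + 16t


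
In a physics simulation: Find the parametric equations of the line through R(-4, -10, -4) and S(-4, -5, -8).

Direction vector d = S - R = (-4 + 4, -5 + 10, -8 + 4) = (0, 5, -4)
Parametric form r = R + t·d:
x = -4, y = -10 + 5t, z = -4 - 4t

x = -4, y = -10 + 5t, z = -4 - 4t


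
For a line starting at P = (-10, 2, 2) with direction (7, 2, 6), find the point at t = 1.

P(t) = P + t·d
  = (-10 + 7·1, 2 + 2·1, 2 + 6·1)
  = (-10 + 7, 2 + 2, 2 + 6)
  = (-3, 4, 8)

(-3, 4, 8)


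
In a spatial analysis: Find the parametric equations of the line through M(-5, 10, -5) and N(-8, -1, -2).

Direction vector d = N - M = (-8 + 5, -1 - 10, -2 + 5) = (-3, -11, 3)
Parametric form r = M + t·d:
x = -5 - 3t, y = 10 - 11t, z = -5 + 3t

x = -5 - 3t, y = 10 - 11t, z = -5 + 3t


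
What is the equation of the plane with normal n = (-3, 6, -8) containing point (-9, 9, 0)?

The plane through P with normal n = (a, b, c) satisfies n·(r - P) = 0,
i.e. ax + by + cz = a·x₀ + b·y₀ + c·z₀.
d = (-3)·(-9) + 6·9 + (-8)·0
  = 27 + 54 + 0
  = 81
Equation: -3x + 6y - 8z = 81

-3x + 6y - 8z = 81


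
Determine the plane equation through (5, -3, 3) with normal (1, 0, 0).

The plane through P with normal n = (a, b, c) satisfies n·(r - P) = 0,
i.e. ax + by + cz = a·x₀ + b·y₀ + c·z₀.
d = 1·5 + 0·(-3) + 0·3
  = 5 + 0 + 0
  = 5
Equation: x = 5

x = 5


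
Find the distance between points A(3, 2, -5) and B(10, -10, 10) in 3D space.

d = √[(x₂-x₁)² + (y₂-y₁)² + (z₂-z₁)²]
  = √[7² + (-12)² + 15²]
  = √[49 + 144 + 225]
  = √418
  ≈ 20.45

20.45


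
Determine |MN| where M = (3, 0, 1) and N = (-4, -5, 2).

d = √[(x₂-x₁)² + (y₂-y₁)² + (z₂-z₁)²]
  = √[(-7)² + (-5)² + 1²]
  = √[49 + 25 + 1]
  = √75
  ≈ 8.66

8.66


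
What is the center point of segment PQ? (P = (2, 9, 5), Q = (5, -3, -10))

M = ((x₁+x₂)/2, (y₁+y₂)/2, (z₁+z₂)/2)
  = ((2 + 5)/2, (9 - 3)/2, (5 - 10)/2)
  = (7/2, 6/2, -5/2)
  = (3.5, 3, -2.5)

(3.5, 3, -2.5)


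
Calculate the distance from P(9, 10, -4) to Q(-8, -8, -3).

d = √[(x₂-x₁)² + (y₂-y₁)² + (z₂-z₁)²]
  = √[(-17)² + (-18)² + 1²]
  = √[289 + 324 + 1]
  = √614
  ≈ 24.78

24.78


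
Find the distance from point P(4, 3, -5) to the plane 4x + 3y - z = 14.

distance = |a·x₀ + b·y₀ + c·z₀ - d| / √(a² + b² + c²)
  = |4·4 + 3·3 + (-1)·(-5) - 14| / √(4² + 3² + (-1)²)
  = |16 + 9 + 5 - 14| / √(16 + 9 + 1)
  = |16| / √26
  = 16 / 5.099
  ≈ 3.138

3.138


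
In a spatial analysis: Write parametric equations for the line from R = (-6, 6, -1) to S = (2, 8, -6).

Direction vector d = S - R = (2 + 6, 8 - 6, -6 + 1) = (8, 2, -5)
Parametric form r = R + t·d:
x = -6 + 8t, y = 6 + 2t, z = -1 - 5t

x = -6 + 8t, y = 6 + 2t, z = -1 - 5t


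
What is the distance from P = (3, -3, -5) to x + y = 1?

distance = |a·x₀ + b·y₀ + c·z₀ - d| / √(a² + b² + c²)
  = |1·3 + 1·(-3) + 0·(-5) - 1| / √(1² + 1² + 0²)
  = |3 - 3 + 0 - 1| / √(1 + 1 + 0)
  = |-1| / √2
  = 1 / 1.414
  ≈ 0.7071

0.7071


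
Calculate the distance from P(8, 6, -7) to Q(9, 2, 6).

d = √[(x₂-x₁)² + (y₂-y₁)² + (z₂-z₁)²]
  = √[1² + (-4)² + 13²]
  = √[1 + 16 + 169]
  = √186
  ≈ 13.64

13.64


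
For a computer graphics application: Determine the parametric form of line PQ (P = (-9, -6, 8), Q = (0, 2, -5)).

Direction vector d = Q - P = (0 + 9, 2 + 6, -5 - 8) = (9, 8, -13)
Parametric form r = P + t·d:
x = -9 + 9t, y = -6 + 8t, z = 8 - 13t

x = -9 + 9t, y = -6 + 8t, z = 8 - 13t


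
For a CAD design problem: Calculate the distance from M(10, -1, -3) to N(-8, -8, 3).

d = √[(x₂-x₁)² + (y₂-y₁)² + (z₂-z₁)²]
  = √[(-18)² + (-7)² + 6²]
  = √[324 + 49 + 36]
  = √409
  ≈ 20.22

20.22


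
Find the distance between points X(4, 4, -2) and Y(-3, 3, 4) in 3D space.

d = √[(x₂-x₁)² + (y₂-y₁)² + (z₂-z₁)²]
  = √[(-7)² + (-1)² + 6²]
  = √[49 + 1 + 36]
  = √86
  ≈ 9.274

9.274


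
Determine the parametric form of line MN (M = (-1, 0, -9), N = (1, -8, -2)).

Direction vector d = N - M = (1 + 1, -8 + 0, -2 + 9) = (2, -8, 7)
Parametric form r = M + t·d:
x = -1 + 2t, y = 0 - 8t, z = -9 + 7t

x = -1 + 2t, y = 0 - 8t, z = -9 + 7t


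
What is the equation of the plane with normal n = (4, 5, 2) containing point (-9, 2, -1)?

The plane through P with normal n = (a, b, c) satisfies n·(r - P) = 0,
i.e. ax + by + cz = a·x₀ + b·y₀ + c·z₀.
d = 4·(-9) + 5·2 + 2·(-1)
  = -36 + 10 - 2
  = -28
Equation: 4x + 5y + 2z = -28

4x + 5y + 2z = -28


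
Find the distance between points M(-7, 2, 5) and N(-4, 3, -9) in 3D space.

d = √[(x₂-x₁)² + (y₂-y₁)² + (z₂-z₁)²]
  = √[3² + 1² + (-14)²]
  = √[9 + 1 + 196]
  = √206
  ≈ 14.35

14.35


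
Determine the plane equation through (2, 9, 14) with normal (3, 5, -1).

The plane through P with normal n = (a, b, c) satisfies n·(r - P) = 0,
i.e. ax + by + cz = a·x₀ + b·y₀ + c·z₀.
d = 3·2 + 5·9 + (-1)·14
  = 6 + 45 - 14
  = 37
Equation: 3x + 5y - z = 37

3x + 5y - z = 37


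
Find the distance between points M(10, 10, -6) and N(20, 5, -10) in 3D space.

d = √[(x₂-x₁)² + (y₂-y₁)² + (z₂-z₁)²]
  = √[10² + (-5)² + (-4)²]
  = √[100 + 25 + 16]
  = √141
  ≈ 11.87

11.87


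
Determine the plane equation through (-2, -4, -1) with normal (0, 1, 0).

The plane through P with normal n = (a, b, c) satisfies n·(r - P) = 0,
i.e. ax + by + cz = a·x₀ + b·y₀ + c·z₀.
d = 0·(-2) + 1·(-4) + 0·(-1)
  = 0 - 4 + 0
  = -4
Equation: y = -4

y = -4


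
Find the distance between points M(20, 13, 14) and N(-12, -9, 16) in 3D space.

d = √[(x₂-x₁)² + (y₂-y₁)² + (z₂-z₁)²]
  = √[(-32)² + (-22)² + 2²]
  = √[1024 + 484 + 4]
  = √1512
  ≈ 38.88

38.88


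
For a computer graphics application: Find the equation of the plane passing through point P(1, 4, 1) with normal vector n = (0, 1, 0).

The plane through P with normal n = (a, b, c) satisfies n·(r - P) = 0,
i.e. ax + by + cz = a·x₀ + b·y₀ + c·z₀.
d = 0·1 + 1·4 + 0·1
  = 0 + 4 + 0
  = 4
Equation: y = 4

y = 4


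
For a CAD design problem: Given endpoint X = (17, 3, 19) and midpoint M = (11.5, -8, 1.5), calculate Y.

Y = 2M - X
  = (2·11.5 - 17, 2·(-8) - 3, 2·1.5 - 19)
  = (23 - 17, -16 - 3, 3 - 19)
  = (6, -19, -16)

(6, -19, -16)


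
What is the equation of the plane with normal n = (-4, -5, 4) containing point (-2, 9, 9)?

The plane through P with normal n = (a, b, c) satisfies n·(r - P) = 0,
i.e. ax + by + cz = a·x₀ + b·y₀ + c·z₀.
d = (-4)·(-2) + (-5)·9 + 4·9
  = 8 - 45 + 36
  = -1
Equation: -4x - 5y + 4z = -1

-4x - 5y + 4z = -1


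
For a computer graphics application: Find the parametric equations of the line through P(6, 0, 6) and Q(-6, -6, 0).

Direction vector d = Q - P = (-6 - 6, -6 + 0, 0 - 6) = (-12, -6, -6)
Parametric form r = P + t·d:
x = 6 - 12t, y = 0 - 6t, z = 6 - 6t

x = 6 - 12t, y = 0 - 6t, z = 6 - 6t


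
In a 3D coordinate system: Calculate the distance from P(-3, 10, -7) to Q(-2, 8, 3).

d = √[(x₂-x₁)² + (y₂-y₁)² + (z₂-z₁)²]
  = √[1² + (-2)² + 10²]
  = √[1 + 4 + 100]
  = √105
  ≈ 10.25

10.25


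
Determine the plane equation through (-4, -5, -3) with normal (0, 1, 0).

The plane through P with normal n = (a, b, c) satisfies n·(r - P) = 0,
i.e. ax + by + cz = a·x₀ + b·y₀ + c·z₀.
d = 0·(-4) + 1·(-5) + 0·(-3)
  = 0 - 5 + 0
  = -5
Equation: y = -5

y = -5


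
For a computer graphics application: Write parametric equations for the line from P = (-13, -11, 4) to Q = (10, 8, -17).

Direction vector d = Q - P = (10 + 13, 8 + 11, -17 - 4) = (23, 19, -21)
Parametric form r = P + t·d:
x = -13 + 23t, y = -11 + 19t, z = 4 - 21t

x = -13 + 23t, y = -11 + 19t, z = 4 - 21t


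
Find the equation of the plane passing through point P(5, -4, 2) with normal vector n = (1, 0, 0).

The plane through P with normal n = (a, b, c) satisfies n·(r - P) = 0,
i.e. ax + by + cz = a·x₀ + b·y₀ + c·z₀.
d = 1·5 + 0·(-4) + 0·2
  = 5 + 0 + 0
  = 5
Equation: x = 5

x = 5


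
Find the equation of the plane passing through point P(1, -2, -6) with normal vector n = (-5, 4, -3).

The plane through P with normal n = (a, b, c) satisfies n·(r - P) = 0,
i.e. ax + by + cz = a·x₀ + b·y₀ + c·z₀.
d = (-5)·1 + 4·(-2) + (-3)·(-6)
  = -5 - 8 + 18
  = 5
Equation: -5x + 4y - 3z = 5

-5x + 4y - 3z = 5


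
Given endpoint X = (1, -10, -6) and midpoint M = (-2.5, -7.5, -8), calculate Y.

Y = 2M - X
  = (2·(-2.5) - 1, 2·(-7.5) - (-10), 2·(-8) - (-6))
  = (-5 - 1, -15 + 10, -16 + 6)
  = (-6, -5, -10)

(-6, -5, -10)


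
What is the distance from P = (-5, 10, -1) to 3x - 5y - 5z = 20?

distance = |a·x₀ + b·y₀ + c·z₀ - d| / √(a² + b² + c²)
  = |3·(-5) + (-5)·10 + (-5)·(-1) - 20| / √(3² + (-5)² + (-5)²)
  = |-15 - 50 + 5 - 20| / √(9 + 25 + 25)
  = |-80| / √59
  = 80 / 7.681
  ≈ 10.42

10.42


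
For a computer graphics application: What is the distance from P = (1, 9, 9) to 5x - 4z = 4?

distance = |a·x₀ + b·y₀ + c·z₀ - d| / √(a² + b² + c²)
  = |5·1 + 0·9 + (-4)·9 - 4| / √(5² + 0² + (-4)²)
  = |5 + 0 - 36 - 4| / √(25 + 0 + 16)
  = |-35| / √41
  = 35 / 6.403
  ≈ 5.466

5.466


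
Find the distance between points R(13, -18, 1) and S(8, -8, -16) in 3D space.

d = √[(x₂-x₁)² + (y₂-y₁)² + (z₂-z₁)²]
  = √[(-5)² + 10² + (-17)²]
  = √[25 + 100 + 289]
  = √414
  ≈ 20.35

20.35


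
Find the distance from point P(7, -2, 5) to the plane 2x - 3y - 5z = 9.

distance = |a·x₀ + b·y₀ + c·z₀ - d| / √(a² + b² + c²)
  = |2·7 + (-3)·(-2) + (-5)·5 - 9| / √(2² + (-3)² + (-5)²)
  = |14 + 6 - 25 - 9| / √(4 + 9 + 25)
  = |-14| / √38
  = 14 / 6.164
  ≈ 2.271

2.271


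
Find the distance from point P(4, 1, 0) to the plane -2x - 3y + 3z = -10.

distance = |a·x₀ + b·y₀ + c·z₀ - d| / √(a² + b² + c²)
  = |(-2)·4 + (-3)·1 + 3·0 - (-10)| / √((-2)² + (-3)² + 3²)
  = |-8 - 3 + 0 + 10| / √(4 + 9 + 9)
  = |-1| / √22
  = 1 / 4.69
  ≈ 0.2132

0.2132


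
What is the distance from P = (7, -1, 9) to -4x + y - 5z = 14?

distance = |a·x₀ + b·y₀ + c·z₀ - d| / √(a² + b² + c²)
  = |(-4)·7 + 1·(-1) + (-5)·9 - 14| / √((-4)² + 1² + (-5)²)
  = |-28 - 1 - 45 - 14| / √(16 + 1 + 25)
  = |-88| / √42
  = 88 / 6.481
  ≈ 13.58

13.58


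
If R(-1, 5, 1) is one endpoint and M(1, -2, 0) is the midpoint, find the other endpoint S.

S = 2M - R
  = (2·1 - (-1), 2·(-2) - 5, 2·0 - 1)
  = (2 + 1, -4 - 5, 0 - 1)
  = (3, -9, -1)

(3, -9, -1)


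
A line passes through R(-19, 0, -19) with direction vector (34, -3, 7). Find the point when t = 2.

P(t) = R + t·d
  = (-19 + 34·2, 0 + (-3)·2, -19 + 7·2)
  = (-19 + 68, 0 - 6, -19 + 14)
  = (49, -6, -5)

(49, -6, -5)


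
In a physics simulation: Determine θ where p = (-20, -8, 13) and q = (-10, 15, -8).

p·q = (-20)·(-10) + (-8)·15 + 13·(-8) = 200 - 120 - 104 = -24
|p| = √((-20)² + (-8)² + 13²) = √633 ≈ 25.16
|q| = √((-10)² + 15² + (-8)²) = √389 ≈ 19.72
cos θ = (p·q)/(|p||q|) = -24/(25.16·19.72) ≈ -0.04837
θ = arccos(-0.04837) ≈ 92.77°

92.77°


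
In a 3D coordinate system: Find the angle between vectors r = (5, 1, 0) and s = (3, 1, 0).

r·s = 5·3 + 1·1 + 0·0 = 15 + 1 + 0 = 16
|r| = √(5² + 1² + 0²) = √26 ≈ 5.099
|s| = √(3² + 1² + 0²) = √10 ≈ 3.162
cos θ = (r·s)/(|r||s|) = 16/(5.099·3.162) ≈ 0.9923
θ = arccos(0.9923) ≈ 7.125°

7.125°


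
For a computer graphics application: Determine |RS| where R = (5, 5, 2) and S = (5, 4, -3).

d = √[(x₂-x₁)² + (y₂-y₁)² + (z₂-z₁)²]
  = √[0² + (-1)² + (-5)²]
  = √[0 + 1 + 25]
  = √26
  ≈ 5.099

5.099


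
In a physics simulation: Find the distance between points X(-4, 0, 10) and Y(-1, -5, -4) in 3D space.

d = √[(x₂-x₁)² + (y₂-y₁)² + (z₂-z₁)²]
  = √[3² + (-5)² + (-14)²]
  = √[9 + 25 + 196]
  = √230
  ≈ 15.17

15.17


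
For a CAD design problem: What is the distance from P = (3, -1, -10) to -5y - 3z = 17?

distance = |a·x₀ + b·y₀ + c·z₀ - d| / √(a² + b² + c²)
  = |0·3 + (-5)·(-1) + (-3)·(-10) - 17| / √(0² + (-5)² + (-3)²)
  = |0 + 5 + 30 - 17| / √(0 + 25 + 9)
  = |18| / √34
  = 18 / 5.831
  ≈ 3.087

3.087


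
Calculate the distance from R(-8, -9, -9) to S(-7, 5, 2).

d = √[(x₂-x₁)² + (y₂-y₁)² + (z₂-z₁)²]
  = √[1² + 14² + 11²]
  = √[1 + 196 + 121]
  = √318
  ≈ 17.83

17.83


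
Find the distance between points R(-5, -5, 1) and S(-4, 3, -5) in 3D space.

d = √[(x₂-x₁)² + (y₂-y₁)² + (z₂-z₁)²]
  = √[1² + 8² + (-6)²]
  = √[1 + 64 + 36]
  = √101
  ≈ 10.05

10.05


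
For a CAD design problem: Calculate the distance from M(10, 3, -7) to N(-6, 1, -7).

d = √[(x₂-x₁)² + (y₂-y₁)² + (z₂-z₁)²]
  = √[(-16)² + (-2)² + 0²]
  = √[256 + 4 + 0]
  = √260
  ≈ 16.12

16.12


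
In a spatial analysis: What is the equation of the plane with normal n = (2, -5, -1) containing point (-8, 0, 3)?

The plane through P with normal n = (a, b, c) satisfies n·(r - P) = 0,
i.e. ax + by + cz = a·x₀ + b·y₀ + c·z₀.
d = 2·(-8) + (-5)·0 + (-1)·3
  = -16 + 0 - 3
  = -19
Equation: 2x - 5y - z = -19

2x - 5y - z = -19


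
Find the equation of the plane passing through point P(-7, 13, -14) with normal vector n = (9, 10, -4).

The plane through P with normal n = (a, b, c) satisfies n·(r - P) = 0,
i.e. ax + by + cz = a·x₀ + b·y₀ + c·z₀.
d = 9·(-7) + 10·13 + (-4)·(-14)
  = -63 + 130 + 56
  = 123
Equation: 9x + 10y - 4z = 123

9x + 10y - 4z = 123


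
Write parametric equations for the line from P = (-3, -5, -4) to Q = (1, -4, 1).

Direction vector d = Q - P = (1 + 3, -4 + 5, 1 + 4) = (4, 1, 5)
Parametric form r = P + t·d:
x = -3 + 4t, y = -5 + t, z = -4 + 5t

x = -3 + 4t, y = -5 + t, z = -4 + 5t


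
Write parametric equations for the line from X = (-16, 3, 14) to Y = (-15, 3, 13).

Direction vector d = Y - X = (-15 + 16, 3 - 3, 13 - 14) = (1, 0, -1)
Parametric form r = X + t·d:
x = -16 + t, y = 3, z = 14 - t

x = -16 + t, y = 3, z = 14 - t


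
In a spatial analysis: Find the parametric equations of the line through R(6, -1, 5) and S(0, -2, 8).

Direction vector d = S - R = (0 - 6, -2 + 1, 8 - 5) = (-6, -1, 3)
Parametric form r = R + t·d:
x = 6 - 6t, y = -1 - t, z = 5 + 3t

x = 6 - 6t, y = -1 - t, z = 5 + 3t


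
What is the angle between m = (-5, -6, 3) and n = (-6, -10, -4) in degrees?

m·n = (-5)·(-6) + (-6)·(-10) + 3·(-4) = 30 + 60 - 12 = 78
|m| = √((-5)² + (-6)² + 3²) = √70 ≈ 8.367
|n| = √((-6)² + (-10)² + (-4)²) = √152 ≈ 12.33
cos θ = (m·n)/(|m||n|) = 78/(8.367·12.33) ≈ 0.7562
θ = arccos(0.7562) ≈ 40.87°

40.87°


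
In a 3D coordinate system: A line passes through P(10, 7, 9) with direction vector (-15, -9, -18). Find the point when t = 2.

P(t) = P + t·d
  = (10 + (-15)·2, 7 + (-9)·2, 9 + (-18)·2)
  = (10 - 30, 7 - 18, 9 - 36)
  = (-20, -11, -27)

(-20, -11, -27)


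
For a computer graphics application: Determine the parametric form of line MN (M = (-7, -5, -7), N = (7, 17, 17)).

Direction vector d = N - M = (7 + 7, 17 + 5, 17 + 7) = (14, 22, 24)
Parametric form r = M + t·d:
x = -7 + 14t, y = -5 + 22t, z = -7 + 24t

x = -7 + 14t, y = -5 + 22t, z = -7 + 24t


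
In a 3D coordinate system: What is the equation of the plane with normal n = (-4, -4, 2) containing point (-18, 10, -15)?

The plane through P with normal n = (a, b, c) satisfies n·(r - P) = 0,
i.e. ax + by + cz = a·x₀ + b·y₀ + c·z₀.
d = (-4)·(-18) + (-4)·10 + 2·(-15)
  = 72 - 40 - 30
  = 2
Equation: -4x - 4y + 2z = 2

-4x - 4y + 2z = 2


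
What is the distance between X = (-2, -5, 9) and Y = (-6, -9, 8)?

d = √[(x₂-x₁)² + (y₂-y₁)² + (z₂-z₁)²]
  = √[(-4)² + (-4)² + (-1)²]
  = √[16 + 16 + 1]
  = √33
  ≈ 5.745

5.745


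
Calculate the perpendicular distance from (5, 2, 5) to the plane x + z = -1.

distance = |a·x₀ + b·y₀ + c·z₀ - d| / √(a² + b² + c²)
  = |1·5 + 0·2 + 1·5 - (-1)| / √(1² + 0² + 1²)
  = |5 + 0 + 5 + 1| / √(1 + 0 + 1)
  = |11| / √2
  = 11 / 1.414
  ≈ 7.778

7.778


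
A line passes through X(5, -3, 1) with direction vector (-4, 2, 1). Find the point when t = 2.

P(t) = X + t·d
  = (5 + (-4)·2, -3 + 2·2, 1 + 1·2)
  = (5 - 8, -3 + 4, 1 + 2)
  = (-3, 1, 3)

(-3, 1, 3)


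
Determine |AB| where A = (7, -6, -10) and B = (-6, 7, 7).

d = √[(x₂-x₁)² + (y₂-y₁)² + (z₂-z₁)²]
  = √[(-13)² + 13² + 17²]
  = √[169 + 169 + 289]
  = √627
  ≈ 25.04

25.04


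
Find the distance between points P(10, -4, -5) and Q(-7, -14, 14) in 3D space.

d = √[(x₂-x₁)² + (y₂-y₁)² + (z₂-z₁)²]
  = √[(-17)² + (-10)² + 19²]
  = √[289 + 100 + 361]
  = √750
  ≈ 27.39

27.39


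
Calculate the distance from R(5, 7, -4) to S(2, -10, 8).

d = √[(x₂-x₁)² + (y₂-y₁)² + (z₂-z₁)²]
  = √[(-3)² + (-17)² + 12²]
  = √[9 + 289 + 144]
  = √442
  ≈ 21.02

21.02


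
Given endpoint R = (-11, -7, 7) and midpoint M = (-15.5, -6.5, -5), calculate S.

S = 2M - R
  = (2·(-15.5) - (-11), 2·(-6.5) - (-7), 2·(-5) - 7)
  = (-31 + 11, -13 + 7, -10 - 7)
  = (-20, -6, -17)

(-20, -6, -17)


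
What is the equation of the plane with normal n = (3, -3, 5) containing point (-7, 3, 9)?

The plane through P with normal n = (a, b, c) satisfies n·(r - P) = 0,
i.e. ax + by + cz = a·x₀ + b·y₀ + c·z₀.
d = 3·(-7) + (-3)·3 + 5·9
  = -21 - 9 + 45
  = 15
Equation: 3x - 3y + 5z = 15

3x - 3y + 5z = 15


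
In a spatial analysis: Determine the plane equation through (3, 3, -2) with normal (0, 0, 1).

The plane through P with normal n = (a, b, c) satisfies n·(r - P) = 0,
i.e. ax + by + cz = a·x₀ + b·y₀ + c·z₀.
d = 0·3 + 0·3 + 1·(-2)
  = 0 + 0 - 2
  = -2
Equation: z = -2

z = -2


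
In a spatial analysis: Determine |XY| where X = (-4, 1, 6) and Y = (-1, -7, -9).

d = √[(x₂-x₁)² + (y₂-y₁)² + (z₂-z₁)²]
  = √[3² + (-8)² + (-15)²]
  = √[9 + 64 + 225]
  = √298
  ≈ 17.26

17.26


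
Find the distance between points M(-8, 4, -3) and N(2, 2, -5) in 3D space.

d = √[(x₂-x₁)² + (y₂-y₁)² + (z₂-z₁)²]
  = √[10² + (-2)² + (-2)²]
  = √[100 + 4 + 4]
  = √108
  ≈ 10.39

10.39


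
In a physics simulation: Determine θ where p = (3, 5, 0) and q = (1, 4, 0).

p·q = 3·1 + 5·4 + 0·0 = 3 + 20 + 0 = 23
|p| = √(3² + 5² + 0²) = √34 ≈ 5.831
|q| = √(1² + 4² + 0²) = √17 ≈ 4.123
cos θ = (p·q)/(|p||q|) = 23/(5.831·4.123) ≈ 0.9567
θ = arccos(0.9567) ≈ 16.93°

16.93°


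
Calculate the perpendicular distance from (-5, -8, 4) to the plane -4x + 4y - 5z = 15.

distance = |a·x₀ + b·y₀ + c·z₀ - d| / √(a² + b² + c²)
  = |(-4)·(-5) + 4·(-8) + (-5)·4 - 15| / √((-4)² + 4² + (-5)²)
  = |20 - 32 - 20 - 15| / √(16 + 16 + 25)
  = |-47| / √57
  = 47 / 7.55
  ≈ 6.225

6.225


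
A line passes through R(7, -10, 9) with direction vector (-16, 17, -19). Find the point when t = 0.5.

P(t) = R + t·d
  = (7 + (-16)·0.5, -10 + 17·0.5, 9 + (-19)·0.5)
  = (7 - 8, -10 + 8.5, 9 - 9.5)
  = (-1, -1.5, -0.5)

(-1, -1.5, -0.5)


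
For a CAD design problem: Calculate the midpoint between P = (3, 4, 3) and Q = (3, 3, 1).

M = ((x₁+x₂)/2, (y₁+y₂)/2, (z₁+z₂)/2)
  = ((3 + 3)/2, (4 + 3)/2, (3 + 1)/2)
  = (6/2, 7/2, 4/2)
  = (3, 3.5, 2)

(3, 3.5, 2)


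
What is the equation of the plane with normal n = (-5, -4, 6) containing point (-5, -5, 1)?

The plane through P with normal n = (a, b, c) satisfies n·(r - P) = 0,
i.e. ax + by + cz = a·x₀ + b·y₀ + c·z₀.
d = (-5)·(-5) + (-4)·(-5) + 6·1
  = 25 + 20 + 6
  = 51
Equation: -5x - 4y + 6z = 51

-5x - 4y + 6z = 51


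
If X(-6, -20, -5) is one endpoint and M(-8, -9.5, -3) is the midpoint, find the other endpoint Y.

Y = 2M - X
  = (2·(-8) - (-6), 2·(-9.5) - (-20), 2·(-3) - (-5))
  = (-16 + 6, -19 + 20, -6 + 5)
  = (-10, 1, -1)

(-10, 1, -1)


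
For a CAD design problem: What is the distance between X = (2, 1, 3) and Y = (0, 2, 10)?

d = √[(x₂-x₁)² + (y₂-y₁)² + (z₂-z₁)²]
  = √[(-2)² + 1² + 7²]
  = √[4 + 1 + 49]
  = √54
  ≈ 7.348

7.348


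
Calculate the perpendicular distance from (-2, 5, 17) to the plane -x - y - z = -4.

distance = |a·x₀ + b·y₀ + c·z₀ - d| / √(a² + b² + c²)
  = |(-1)·(-2) + (-1)·5 + (-1)·17 - (-4)| / √((-1)² + (-1)² + (-1)²)
  = |2 - 5 - 17 + 4| / √(1 + 1 + 1)
  = |-16| / √3
  = 16 / 1.732
  ≈ 9.238

9.238


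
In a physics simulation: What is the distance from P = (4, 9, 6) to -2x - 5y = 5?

distance = |a·x₀ + b·y₀ + c·z₀ - d| / √(a² + b² + c²)
  = |(-2)·4 + (-5)·9 + 0·6 - 5| / √((-2)² + (-5)² + 0²)
  = |-8 - 45 + 0 - 5| / √(4 + 25 + 0)
  = |-58| / √29
  = 58 / 5.385
  ≈ 10.77

10.77


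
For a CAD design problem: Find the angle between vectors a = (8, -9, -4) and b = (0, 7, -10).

a·b = 8·0 + (-9)·7 + (-4)·(-10) = 0 - 63 + 40 = -23
|a| = √(8² + (-9)² + (-4)²) = √161 ≈ 12.69
|b| = √(0² + 7² + (-10)²) = √149 ≈ 12.21
cos θ = (a·b)/(|a||b|) = -23/(12.69·12.21) ≈ -0.1485
θ = arccos(-0.1485) ≈ 98.54°

98.54°


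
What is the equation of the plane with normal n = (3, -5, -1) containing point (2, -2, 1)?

The plane through P with normal n = (a, b, c) satisfies n·(r - P) = 0,
i.e. ax + by + cz = a·x₀ + b·y₀ + c·z₀.
d = 3·2 + (-5)·(-2) + (-1)·1
  = 6 + 10 - 1
  = 15
Equation: 3x - 5y - z = 15

3x - 5y - z = 15


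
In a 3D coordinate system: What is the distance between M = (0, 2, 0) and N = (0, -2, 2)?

d = √[(x₂-x₁)² + (y₂-y₁)² + (z₂-z₁)²]
  = √[0² + (-4)² + 2²]
  = √[0 + 16 + 4]
  = √20
  ≈ 4.472

4.472


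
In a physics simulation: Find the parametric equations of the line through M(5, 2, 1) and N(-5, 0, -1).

Direction vector d = N - M = (-5 - 5, 0 - 2, -1 - 1) = (-10, -2, -2)
Parametric form r = M + t·d:
x = 5 - 10t, y = 2 - 2t, z = 1 - 2t

x = 5 - 10t, y = 2 - 2t, z = 1 - 2t


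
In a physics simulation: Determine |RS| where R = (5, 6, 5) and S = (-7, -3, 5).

d = √[(x₂-x₁)² + (y₂-y₁)² + (z₂-z₁)²]
  = √[(-12)² + (-9)² + 0²]
  = √[144 + 81 + 0]
  = √225
  ≈ 15

15


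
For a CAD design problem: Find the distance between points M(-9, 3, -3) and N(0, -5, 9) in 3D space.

d = √[(x₂-x₁)² + (y₂-y₁)² + (z₂-z₁)²]
  = √[9² + (-8)² + 12²]
  = √[81 + 64 + 144]
  = √289
  ≈ 17

17


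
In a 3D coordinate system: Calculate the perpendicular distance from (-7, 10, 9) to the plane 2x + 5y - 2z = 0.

distance = |a·x₀ + b·y₀ + c·z₀ - d| / √(a² + b² + c²)
  = |2·(-7) + 5·10 + (-2)·9 - 0| / √(2² + 5² + (-2)²)
  = |-14 + 50 - 18 + 0| / √(4 + 25 + 4)
  = |18| / √33
  = 18 / 5.745
  ≈ 3.133

3.133


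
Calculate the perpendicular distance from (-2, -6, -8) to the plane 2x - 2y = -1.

distance = |a·x₀ + b·y₀ + c·z₀ - d| / √(a² + b² + c²)
  = |2·(-2) + (-2)·(-6) + 0·(-8) - (-1)| / √(2² + (-2)² + 0²)
  = |-4 + 12 + 0 + 1| / √(4 + 4 + 0)
  = |9| / √8
  = 9 / 2.828
  ≈ 3.182

3.182


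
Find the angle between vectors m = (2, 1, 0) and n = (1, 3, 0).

m·n = 2·1 + 1·3 + 0·0 = 2 + 3 + 0 = 5
|m| = √(2² + 1² + 0²) = √5 ≈ 2.236
|n| = √(1² + 3² + 0²) = √10 ≈ 3.162
cos θ = (m·n)/(|m||n|) = 5/(2.236·3.162) ≈ 0.7071
θ = arccos(0.7071) ≈ 45°

45°


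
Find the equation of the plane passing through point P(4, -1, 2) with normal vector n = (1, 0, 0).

The plane through P with normal n = (a, b, c) satisfies n·(r - P) = 0,
i.e. ax + by + cz = a·x₀ + b·y₀ + c·z₀.
d = 1·4 + 0·(-1) + 0·2
  = 4 + 0 + 0
  = 4
Equation: x = 4

x = 4


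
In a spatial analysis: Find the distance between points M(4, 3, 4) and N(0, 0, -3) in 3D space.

d = √[(x₂-x₁)² + (y₂-y₁)² + (z₂-z₁)²]
  = √[(-4)² + (-3)² + (-7)²]
  = √[16 + 9 + 49]
  = √74
  ≈ 8.602

8.602


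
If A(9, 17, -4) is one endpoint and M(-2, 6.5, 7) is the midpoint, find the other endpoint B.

B = 2M - A
  = (2·(-2) - 9, 2·6.5 - 17, 2·7 - (-4))
  = (-4 - 9, 13 - 17, 14 + 4)
  = (-13, -4, 18)

(-13, -4, 18)


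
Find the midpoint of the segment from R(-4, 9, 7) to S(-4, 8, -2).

M = ((x₁+x₂)/2, (y₁+y₂)/2, (z₁+z₂)/2)
  = ((-4 - 4)/2, (9 + 8)/2, (7 - 2)/2)
  = (-8/2, 17/2, 5/2)
  = (-4, 8.5, 2.5)

(-4, 8.5, 2.5)


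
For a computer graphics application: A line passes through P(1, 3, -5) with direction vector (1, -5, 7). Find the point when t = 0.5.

P(t) = P + t·d
  = (1 + 1·0.5, 3 + (-5)·0.5, -5 + 7·0.5)
  = (1 + 0.5, 3 - 2.5, -5 + 3.5)
  = (1.5, 0.5, -1.5)

(1.5, 0.5, -1.5)


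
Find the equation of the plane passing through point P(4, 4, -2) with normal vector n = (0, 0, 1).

The plane through P with normal n = (a, b, c) satisfies n·(r - P) = 0,
i.e. ax + by + cz = a·x₀ + b·y₀ + c·z₀.
d = 0·4 + 0·4 + 1·(-2)
  = 0 + 0 - 2
  = -2
Equation: z = -2

z = -2


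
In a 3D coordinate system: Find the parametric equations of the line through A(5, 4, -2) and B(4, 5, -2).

Direction vector d = B - A = (4 - 5, 5 - 4, -2 + 2) = (-1, 1, 0)
Parametric form r = A + t·d:
x = 5 - t, y = 4 + t, z = -2

x = 5 - t, y = 4 + t, z = -2


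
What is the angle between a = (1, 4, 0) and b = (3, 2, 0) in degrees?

a·b = 1·3 + 4·2 + 0·0 = 3 + 8 + 0 = 11
|a| = √(1² + 4² + 0²) = √17 ≈ 4.123
|b| = √(3² + 2² + 0²) = √13 ≈ 3.606
cos θ = (a·b)/(|a||b|) = 11/(4.123·3.606) ≈ 0.7399
θ = arccos(0.7399) ≈ 42.27°

42.27°


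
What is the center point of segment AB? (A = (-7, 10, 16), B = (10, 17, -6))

M = ((x₁+x₂)/2, (y₁+y₂)/2, (z₁+z₂)/2)
  = ((-7 + 10)/2, (10 + 17)/2, (16 - 6)/2)
  = (3/2, 27/2, 10/2)
  = (1.5, 13.5, 5)

(1.5, 13.5, 5)


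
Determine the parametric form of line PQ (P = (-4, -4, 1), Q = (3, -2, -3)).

Direction vector d = Q - P = (3 + 4, -2 + 4, -3 - 1) = (7, 2, -4)
Parametric form r = P + t·d:
x = -4 + 7t, y = -4 + 2t, z = 1 - 4t

x = -4 + 7t, y = -4 + 2t, z = 1 - 4t


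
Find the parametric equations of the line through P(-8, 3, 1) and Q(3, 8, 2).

Direction vector d = Q - P = (3 + 8, 8 - 3, 2 - 1) = (11, 5, 1)
Parametric form r = P + t·d:
x = -8 + 11t, y = 3 + 5t, z = 1 + t

x = -8 + 11t, y = 3 + 5t, z = 1 + t


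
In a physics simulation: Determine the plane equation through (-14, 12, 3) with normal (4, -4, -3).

The plane through P with normal n = (a, b, c) satisfies n·(r - P) = 0,
i.e. ax + by + cz = a·x₀ + b·y₀ + c·z₀.
d = 4·(-14) + (-4)·12 + (-3)·3
  = -56 - 48 - 9
  = -113
Equation: 4x - 4y - 3z = -113

4x - 4y - 3z = -113


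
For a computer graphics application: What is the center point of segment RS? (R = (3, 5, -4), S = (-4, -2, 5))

M = ((x₁+x₂)/2, (y₁+y₂)/2, (z₁+z₂)/2)
  = ((3 - 4)/2, (5 - 2)/2, (-4 + 5)/2)
  = (-1/2, 3/2, 1/2)
  = (-0.5, 1.5, 0.5)

(-0.5, 1.5, 0.5)


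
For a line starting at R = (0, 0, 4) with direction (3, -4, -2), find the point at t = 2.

P(t) = R + t·d
  = (0 + 3·2, 0 + (-4)·2, 4 + (-2)·2)
  = (0 + 6, 0 - 8, 4 - 4)
  = (6, -8, 0)

(6, -8, 0)


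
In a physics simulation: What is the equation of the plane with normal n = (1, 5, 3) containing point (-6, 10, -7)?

The plane through P with normal n = (a, b, c) satisfies n·(r - P) = 0,
i.e. ax + by + cz = a·x₀ + b·y₀ + c·z₀.
d = 1·(-6) + 5·10 + 3·(-7)
  = -6 + 50 - 21
  = 23
Equation: x + 5y + 3z = 23

x + 5y + 3z = 23


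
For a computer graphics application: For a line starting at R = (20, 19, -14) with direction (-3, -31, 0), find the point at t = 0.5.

P(t) = R + t·d
  = (20 + (-3)·0.5, 19 + (-31)·0.5, -14 + 0·0.5)
  = (20 - 1.5, 19 - 15.5, -14 + 0)
  = (18.5, 3.5, -14)

(18.5, 3.5, -14)


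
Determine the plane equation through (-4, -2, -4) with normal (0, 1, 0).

The plane through P with normal n = (a, b, c) satisfies n·(r - P) = 0,
i.e. ax + by + cz = a·x₀ + b·y₀ + c·z₀.
d = 0·(-4) + 1·(-2) + 0·(-4)
  = 0 - 2 + 0
  = -2
Equation: y = -2

y = -2


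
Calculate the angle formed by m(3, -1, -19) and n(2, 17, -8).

m·n = 3·2 + (-1)·17 + (-19)·(-8) = 6 - 17 + 152 = 141
|m| = √(3² + (-1)² + (-19)²) = √371 ≈ 19.26
|n| = √(2² + 17² + (-8)²) = √357 ≈ 18.89
cos θ = (m·n)/(|m||n|) = 141/(19.26·18.89) ≈ 0.3874
θ = arccos(0.3874) ≈ 67.21°

67.21°


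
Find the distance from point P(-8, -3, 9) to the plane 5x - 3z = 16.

distance = |a·x₀ + b·y₀ + c·z₀ - d| / √(a² + b² + c²)
  = |5·(-8) + 0·(-3) + (-3)·9 - 16| / √(5² + 0² + (-3)²)
  = |-40 + 0 - 27 - 16| / √(25 + 0 + 9)
  = |-83| / √34
  = 83 / 5.831
  ≈ 14.23

14.23


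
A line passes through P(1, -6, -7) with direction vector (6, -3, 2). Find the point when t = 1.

P(t) = P + t·d
  = (1 + 6·1, -6 + (-3)·1, -7 + 2·1)
  = (1 + 6, -6 - 3, -7 + 2)
  = (7, -9, -5)

(7, -9, -5)


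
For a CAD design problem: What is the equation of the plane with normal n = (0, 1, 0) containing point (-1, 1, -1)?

The plane through P with normal n = (a, b, c) satisfies n·(r - P) = 0,
i.e. ax + by + cz = a·x₀ + b·y₀ + c·z₀.
d = 0·(-1) + 1·1 + 0·(-1)
  = 0 + 1 + 0
  = 1
Equation: y = 1

y = 1
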